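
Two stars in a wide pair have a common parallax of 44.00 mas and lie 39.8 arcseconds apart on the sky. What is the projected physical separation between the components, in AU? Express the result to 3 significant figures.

d = 1/p = 1/0.04400″ = 22.727 pc.
At distance d (pc), an angle of θ arcsec spans θ·d AU: s = 39.8 × 22.727 = 904.53 AU.

905 AU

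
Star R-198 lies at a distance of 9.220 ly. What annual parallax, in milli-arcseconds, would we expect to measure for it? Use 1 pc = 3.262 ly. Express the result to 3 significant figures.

354 mas

d = 9.220 ly ÷ 3.262 = 2.8265 pc.
p = 1/d = 1/2.8265 = 0.35379 arcsec.
= 0.35379 × 1000 = 353.79 mas.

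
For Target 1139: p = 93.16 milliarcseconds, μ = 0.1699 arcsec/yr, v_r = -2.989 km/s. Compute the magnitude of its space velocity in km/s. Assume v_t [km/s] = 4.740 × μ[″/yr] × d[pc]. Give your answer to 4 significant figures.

d = 1/p = 1/0.09316″ = 10.734 pc.
v_t = 4.740 μ d = 4.740 × 0.1699 × 10.734 = 8.6444 km/s.
v = √(v_r² + v_t²) = √((-2.989)² + 8.6444²) = √83.6598 = 9.1466 km/s.

9.147 km/s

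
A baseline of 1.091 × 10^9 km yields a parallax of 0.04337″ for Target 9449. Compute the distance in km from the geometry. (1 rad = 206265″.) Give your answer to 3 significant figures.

5.19 × 10^15 km

θ = 0.04337″ = 0.04337/206265 = 2.1026 × 10^-7 rad.
d = B/θ = (1.091 × 10^9) / (2.1026 × 10^-7) = 5.1888 × 10^15 km.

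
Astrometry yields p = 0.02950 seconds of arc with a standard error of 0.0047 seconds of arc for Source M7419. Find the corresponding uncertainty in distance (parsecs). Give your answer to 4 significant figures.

5.401 pc

d = 1/p, so σ_d = σ_p / p².
σ_d = 0.00470 / (0.02950)² = 0.00470 / 0.00087025 = 5.4007 pc.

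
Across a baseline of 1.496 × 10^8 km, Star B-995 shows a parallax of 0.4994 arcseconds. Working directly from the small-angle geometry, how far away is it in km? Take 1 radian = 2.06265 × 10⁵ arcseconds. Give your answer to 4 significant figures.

6.179 × 10^13 km

θ = 0.4994″ = 0.4994/206265 = 2.4212 × 10^-6 rad.
d = B/θ = (1.496 × 10^8) / (2.4212 × 10^-6) = 6.1788 × 10^13 km.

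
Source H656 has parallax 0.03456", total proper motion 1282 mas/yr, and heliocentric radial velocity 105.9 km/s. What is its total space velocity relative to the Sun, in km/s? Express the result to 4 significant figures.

d = 1/p = 1/0.03456″ = 28.935 pc.
μ = 1282 mas/yr = 1.282 ″/yr.
v_t = 4.740 μ d = 4.740 × 1.282 × 28.935 = 175.83 km/s.
v = √(v_r² + v_t²) = √(105.9² + 175.83²) = √42131 = 205.26 km/s.

205.3 km/s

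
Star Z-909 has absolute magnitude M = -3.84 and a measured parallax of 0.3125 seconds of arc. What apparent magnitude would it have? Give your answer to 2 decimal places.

d = 1/p = 1/0.3125″ = 3.2 pc.
m − M = 5 log₁₀ d − 5 = 5 log₁₀(3.2) − 5 = 2.5257 − 5 = -2.4743.
m = M + (m − M) = -3.84 + (-2.4743) = -6.31.

m = -6.31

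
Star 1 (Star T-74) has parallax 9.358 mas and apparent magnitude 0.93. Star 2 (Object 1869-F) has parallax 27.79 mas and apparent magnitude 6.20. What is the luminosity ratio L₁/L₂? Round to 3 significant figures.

L₁/L₂ = 1130

d₁ = 1/p₁ = 1/0.009358″ = 106.86 pc; d₂ = 1/p₂ = 1/0.02779″ = 35.984 pc.
M₁ = m₁ − 5 log₁₀ d₁ + 5 = 0.93 − 10.1441 + 5 = -4.2141.
M₂ = 6.20 − 7.7805 + 5 = 3.4195.
L₁/L₂ = 10^(0.4(M₂ − M₁)) = 10^(0.4 × 7.6336) = 10^3.05344 = 1130.9.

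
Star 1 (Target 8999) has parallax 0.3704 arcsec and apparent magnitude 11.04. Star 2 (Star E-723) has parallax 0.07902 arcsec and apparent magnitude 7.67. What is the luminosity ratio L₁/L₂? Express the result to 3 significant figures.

L₁/L₂ = 0.00204

d₁ = 1/p₁ = 1/0.3704″ = 2.6998 pc; d₂ = 1/p₂ = 1/0.07902″ = 12.655 pc.
M₁ = m₁ − 5 log₁₀ d₁ + 5 = 11.04 − 2.1567 + 5 = 13.8833.
M₂ = 7.67 − 5.5113 + 5 = 7.1587.
L₁/L₂ = 10^(0.4(M₂ − M₁)) = 10^(0.4 × (-6.7246)) = 10^(-2.68984) = 0.0020425.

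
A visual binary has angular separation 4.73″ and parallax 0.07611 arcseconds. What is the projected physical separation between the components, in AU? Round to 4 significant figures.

d = 1/p = 1/0.07611″ = 13.139 pc.
At distance d (pc), an angle of θ arcsec spans θ·d AU: s = 4.73 × 13.139 = 62.147 AU.

62.15 AU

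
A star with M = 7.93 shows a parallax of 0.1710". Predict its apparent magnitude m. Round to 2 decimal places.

d = 1/p = 1/0.1710″ = 5.848 pc.
m − M = 5 log₁₀ d − 5 = 5 log₁₀(5.848) − 5 = 3.8350 − 5 = -1.1650.
m = M + (m − M) = 7.93 + (-1.1650) = 6.77.

m = 6.77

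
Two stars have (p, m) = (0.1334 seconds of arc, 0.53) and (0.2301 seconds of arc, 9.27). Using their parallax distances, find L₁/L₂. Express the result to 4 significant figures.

L₁/L₂ = 9322

d₁ = 1/p₁ = 1/0.1334″ = 7.4963 pc; d₂ = 1/p₂ = 1/0.2301″ = 4.3459 pc.
M₁ = m₁ − 5 log₁₀ d₁ + 5 = 0.53 − 4.3742 + 5 = 1.1558.
M₂ = 9.27 − 3.1904 + 5 = 11.0796.
L₁/L₂ = 10^(0.4(M₂ − M₁)) = 10^(0.4 × 9.9238) = 10^3.96952 = 9322.2.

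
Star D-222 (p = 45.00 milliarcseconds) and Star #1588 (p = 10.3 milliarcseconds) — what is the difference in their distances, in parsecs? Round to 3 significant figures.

74.9 pc

d_A = 1/0.04500″ = 22.222 pc; d_B = 1/0.01030″ = 97.087 pc.
|d_B − d_A| = |97.087 − 22.222| = 74.865 pc.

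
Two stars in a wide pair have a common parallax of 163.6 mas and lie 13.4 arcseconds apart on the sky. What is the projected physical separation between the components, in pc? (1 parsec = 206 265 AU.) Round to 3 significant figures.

d = 1/p = 1/0.1636″ = 6.1125 pc.
At distance d (pc), an angle of θ arcsec spans θ·d AU: s = 13.4 × 6.1125 = 81.908 AU.
= 81.908 / 206265 = 0.00039710 pc.

0.000397 pc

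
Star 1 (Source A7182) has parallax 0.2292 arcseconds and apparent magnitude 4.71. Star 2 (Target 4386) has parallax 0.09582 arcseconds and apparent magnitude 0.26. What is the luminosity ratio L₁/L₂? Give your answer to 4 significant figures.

L₁/L₂ = 0.002901

d₁ = 1/p₁ = 1/0.2292″ = 4.363 pc; d₂ = 1/p₂ = 1/0.09582″ = 10.436 pc.
M₁ = m₁ − 5 log₁₀ d₁ + 5 = 4.71 − 3.1989 + 5 = 6.5111.
M₂ = 0.26 − 5.0927 + 5 = 0.1673.
L₁/L₂ = 10^(0.4(M₂ − M₁)) = 10^(0.4 × (-6.3438)) = 10^(-2.53752) = 0.0029005.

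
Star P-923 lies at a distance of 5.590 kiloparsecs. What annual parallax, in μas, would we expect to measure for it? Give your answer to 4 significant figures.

178.9 μas

d = 5.590 kpc = 5590 pc.
p = 1/d = 1/5590 = 0.00017889 arcsec.
= 0.00017889 × 10⁶ = 178.89 μas.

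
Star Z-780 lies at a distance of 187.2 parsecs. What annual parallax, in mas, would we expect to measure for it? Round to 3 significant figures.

5.34 mas

p = 1/d = 1/187.2 = 0.0053419 arcsec.
= 0.0053419 × 1000 = 5.3419 mas.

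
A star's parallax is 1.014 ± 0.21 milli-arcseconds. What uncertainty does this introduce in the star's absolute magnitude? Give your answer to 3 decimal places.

M = m − 5 log₁₀ d + 5 = m + 5 log₁₀ p + 5, so ∂M/∂p = 5/(p ln 10).
σ_M = (5/ln 10) · (σ_p/p) = 2.1715 × 0.21/1.014 = 2.1715 × 0.2071 = 0.44972.

σ_M = 0.450 mag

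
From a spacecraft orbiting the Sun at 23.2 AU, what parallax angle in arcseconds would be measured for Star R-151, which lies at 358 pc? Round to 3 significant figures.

0.0648 arcsec

p (arcsec) = B (AU) / d (pc).
p = 23.2 / 358 = 0.064804 arcsec.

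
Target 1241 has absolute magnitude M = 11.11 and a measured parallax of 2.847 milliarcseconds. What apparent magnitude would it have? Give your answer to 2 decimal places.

m = 18.84

d = 1/p = 1/0.002847″ = 351.25 pc.
m − M = 5 log₁₀ d − 5 = 5 log₁₀(351.25) − 5 = 12.7281 − 5 = 7.7281.
m = M + (m − M) = 11.11 + 7.7281 = 18.84.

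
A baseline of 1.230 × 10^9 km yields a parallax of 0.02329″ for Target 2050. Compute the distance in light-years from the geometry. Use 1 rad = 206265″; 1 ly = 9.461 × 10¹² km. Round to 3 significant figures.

θ = 0.02329″ = 0.02329/206265 = 1.1291 × 10^-7 rad.
d = B/θ = (1.230 × 10^9) / (1.1291 × 10^-7) = 1.0894 × 10^16 km = (1.0894 × 10^16) / (9.461 × 10^12) ly = 1151.5 ly.

1150 ly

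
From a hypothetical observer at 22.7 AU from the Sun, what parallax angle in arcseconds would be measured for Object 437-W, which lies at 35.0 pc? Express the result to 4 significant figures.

p (arcsec) = B (AU) / d (pc).
p = 22.7 / 35.0 = 0.64857 arcsec.

0.6486 arcsec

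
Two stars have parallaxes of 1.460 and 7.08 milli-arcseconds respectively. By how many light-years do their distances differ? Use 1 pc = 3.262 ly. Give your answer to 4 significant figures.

d_A = 1/0.001460″ = 684.93 pc; d_B = 1/0.007080″ = 141.24 pc.
|d_B − d_A| = |141.24 − 684.93| = 543.69 pc = 543.69 × 3.262 ly = 1773.5 ly.

1774 ly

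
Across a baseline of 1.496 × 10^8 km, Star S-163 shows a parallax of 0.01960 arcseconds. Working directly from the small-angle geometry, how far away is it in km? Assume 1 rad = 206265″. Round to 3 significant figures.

1.57 × 10^15 km

θ = 0.01960″ = 0.01960/206265 = 9.5023 × 10^-8 rad.
d = B/θ = (1.496 × 10^8) / (9.5023 × 10^-8) = 1.5744 × 10^15 km.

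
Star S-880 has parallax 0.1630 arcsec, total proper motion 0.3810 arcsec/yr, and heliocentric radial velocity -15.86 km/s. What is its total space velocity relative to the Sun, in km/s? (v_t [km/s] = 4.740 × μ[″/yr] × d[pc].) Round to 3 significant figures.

19.3 km/s

d = 1/p = 1/0.1630″ = 6.135 pc.
v_t = 4.740 μ d = 4.740 × 0.3810 × 6.135 = 11.079 km/s.
v = √(v_r² + v_t²) = √((-15.86)² + 11.079²) = √374.284 = 19.346 km/s.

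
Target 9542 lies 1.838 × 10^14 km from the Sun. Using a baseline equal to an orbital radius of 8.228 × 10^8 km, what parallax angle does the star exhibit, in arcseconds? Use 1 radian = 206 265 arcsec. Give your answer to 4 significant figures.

θ ≈ B/d = (8.228 × 10^8) / (1.838 × 10^14) = 4.4766 × 10^-6 rad.
In arcseconds: 4.4766 × 10^-6 × 206265 = 0.92337″.

0.9234 arcsec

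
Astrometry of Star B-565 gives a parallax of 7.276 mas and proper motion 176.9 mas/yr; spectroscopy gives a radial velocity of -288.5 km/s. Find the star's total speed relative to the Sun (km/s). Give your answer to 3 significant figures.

311 km/s

d = 1/p = 1/0.007276″ = 137.44 pc.
μ = 176.9 mas/yr = 0.1769 ″/yr.
v_t = 4.740 μ d = 4.740 × 0.1769 × 137.44 = 115.24 km/s.
v = √(v_r² + v_t²) = √((-288.5)² + 115.24²) = √96512.5 = 310.66 km/s.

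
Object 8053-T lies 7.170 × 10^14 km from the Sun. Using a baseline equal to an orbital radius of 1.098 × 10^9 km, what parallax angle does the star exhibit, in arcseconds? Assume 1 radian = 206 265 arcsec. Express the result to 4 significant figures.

0.3159 arcsec

θ ≈ B/d = (1.098 × 10^9) / (7.170 × 10^14) = 1.5314 × 10^-6 rad.
In arcseconds: 1.5314 × 10^-6 × 206265 = 0.31587″.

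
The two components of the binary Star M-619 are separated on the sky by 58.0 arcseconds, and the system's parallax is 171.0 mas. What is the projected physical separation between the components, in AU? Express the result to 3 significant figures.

d = 1/p = 1/0.1710″ = 5.848 pc.
At distance d (pc), an angle of θ arcsec spans θ·d AU: s = 58.0 × 5.848 = 339.18 AU.

339 AU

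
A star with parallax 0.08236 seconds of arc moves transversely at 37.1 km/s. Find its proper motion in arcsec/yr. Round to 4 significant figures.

d = 1/p = 1/0.08236″ = 12.142 pc.
μ = v_t / (4.74 d) = 37.1 / (4.74 × 12.142) = 37.1 / 57.553 = 0.64462 ″/yr.

0.6446 arcsec/yr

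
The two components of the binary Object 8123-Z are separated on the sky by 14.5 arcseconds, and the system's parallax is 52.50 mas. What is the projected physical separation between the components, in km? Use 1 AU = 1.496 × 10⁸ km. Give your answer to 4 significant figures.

4.132 × 10^10 km

d = 1/p = 1/0.05250″ = 19.048 pc.
At distance d (pc), an angle of θ arcsec spans θ·d AU: s = 14.5 × 19.048 = 276.2 AU.
= 276.2 × 1.496 × 10⁸ km = 4.1320 × 10^10 km.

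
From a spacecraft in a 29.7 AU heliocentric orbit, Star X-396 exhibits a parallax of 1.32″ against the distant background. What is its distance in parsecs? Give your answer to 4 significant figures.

22.50 pc

With baseline B (in AU) and parallax p (in arcsec), d = B/p parsecs.
d = 29.7 / 1.32 = 22.5 pc.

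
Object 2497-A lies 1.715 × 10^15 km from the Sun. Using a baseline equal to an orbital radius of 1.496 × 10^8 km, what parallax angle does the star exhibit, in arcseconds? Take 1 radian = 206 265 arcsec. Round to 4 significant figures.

θ ≈ B/d = (1.496 × 10^8) / (1.715 × 10^15) = 8.7230 × 10^-8 rad.
In arcseconds: 8.7230 × 10^-8 × 206265 = 0.017992″.

0.01799 arcsec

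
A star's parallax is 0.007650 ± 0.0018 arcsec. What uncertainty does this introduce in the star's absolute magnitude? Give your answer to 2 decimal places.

σ_M = 0.51 mag

M = m − 5 log₁₀ d + 5 = m + 5 log₁₀ p + 5, so ∂M/∂p = 5/(p ln 10).
σ_M = (5/ln 10) · (σ_p/p) = 2.1715 × 0.0018/0.007650 = 2.1715 × 0.23529 = 0.51093.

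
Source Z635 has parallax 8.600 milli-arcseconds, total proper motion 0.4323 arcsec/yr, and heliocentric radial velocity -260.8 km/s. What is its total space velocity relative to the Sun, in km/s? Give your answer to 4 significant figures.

d = 1/p = 1/0.008600″ = 116.28 pc.
v_t = 4.740 μ d = 4.740 × 0.4323 × 116.28 = 238.27 km/s.
v = √(v_r² + v_t²) = √((-260.8)² + 238.27²) = √124789 = 353.25 km/s.

353.3 km/s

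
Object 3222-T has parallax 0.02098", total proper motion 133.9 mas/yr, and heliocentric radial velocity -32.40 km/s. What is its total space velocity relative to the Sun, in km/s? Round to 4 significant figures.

d = 1/p = 1/0.02098″ = 47.664 pc.
μ = 133.9 mas/yr = 0.1339 ″/yr.
v_t = 4.740 μ d = 4.740 × 0.1339 × 47.664 = 30.252 km/s.
v = √(v_r² + v_t²) = √((-32.40)² + 30.252²) = √1964.94 = 44.328 km/s.

44.33 km/s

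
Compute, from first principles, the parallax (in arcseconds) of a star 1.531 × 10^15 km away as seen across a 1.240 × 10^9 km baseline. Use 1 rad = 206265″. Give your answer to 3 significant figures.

0.167 arcsec

θ ≈ B/d = (1.240 × 10^9) / (1.531 × 10^15) = 8.0993 × 10^-7 rad.
In arcseconds: 8.0993 × 10^-7 × 206265 = 0.16706″.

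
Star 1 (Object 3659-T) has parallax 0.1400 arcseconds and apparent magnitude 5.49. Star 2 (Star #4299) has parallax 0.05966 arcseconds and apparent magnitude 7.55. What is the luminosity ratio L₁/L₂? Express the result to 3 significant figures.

L₁/L₂ = 1.21

d₁ = 1/p₁ = 1/0.1400″ = 7.1429 pc; d₂ = 1/p₂ = 1/0.05966″ = 16.762 pc.
M₁ = m₁ − 5 log₁₀ d₁ + 5 = 5.49 − 4.2694 + 5 = 6.2206.
M₂ = 7.55 − 6.1216 + 5 = 6.4284.
L₁/L₂ = 10^(0.4(M₂ − M₁)) = 10^(0.4 × 0.2078) = 10^0.08312 = 1.2109.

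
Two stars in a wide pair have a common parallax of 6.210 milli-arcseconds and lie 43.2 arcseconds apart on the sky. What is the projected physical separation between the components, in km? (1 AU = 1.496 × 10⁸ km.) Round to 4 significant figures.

1.041 × 10^12 km

d = 1/p = 1/0.006210″ = 161.03 pc.
At distance d (pc), an angle of θ arcsec spans θ·d AU: s = 43.2 × 161.03 = 6956.5 AU.
= 6956.5 × 1.496 × 10⁸ km = 1.0407 × 10^12 km.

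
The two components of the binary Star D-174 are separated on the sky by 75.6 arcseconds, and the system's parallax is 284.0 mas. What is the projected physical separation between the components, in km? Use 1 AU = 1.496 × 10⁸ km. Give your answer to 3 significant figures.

3.98 × 10^10 km

d = 1/p = 1/0.2840″ = 3.5211 pc.
At distance d (pc), an angle of θ arcsec spans θ·d AU: s = 75.6 × 3.5211 = 266.2 AU.
= 266.2 × 1.496 × 10⁸ km = 3.9824 × 10^10 km.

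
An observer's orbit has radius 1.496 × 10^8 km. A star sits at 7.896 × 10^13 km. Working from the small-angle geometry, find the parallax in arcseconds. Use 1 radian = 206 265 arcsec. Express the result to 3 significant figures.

θ ≈ B/d = (1.496 × 10^8) / (7.896 × 10^13) = 1.8946 × 10^-6 rad.
In arcseconds: 1.8946 × 10^-6 × 206265 = 0.39079″.

0.391 arcsec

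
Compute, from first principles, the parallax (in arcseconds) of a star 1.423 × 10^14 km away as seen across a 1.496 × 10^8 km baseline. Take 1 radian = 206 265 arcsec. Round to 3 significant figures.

0.217 arcsec

θ ≈ B/d = (1.496 × 10^8) / (1.423 × 10^14) = 1.0513 × 10^-6 rad.
In arcseconds: 1.0513 × 10^-6 × 206265 = 0.21685″.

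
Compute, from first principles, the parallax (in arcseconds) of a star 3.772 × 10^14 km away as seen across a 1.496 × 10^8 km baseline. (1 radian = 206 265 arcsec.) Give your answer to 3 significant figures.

θ ≈ B/d = (1.496 × 10^8) / (3.772 × 10^14) = 3.9661 × 10^-7 rad.
In arcseconds: 3.9661 × 10^-7 × 206265 = 0.081807″.

0.0818 arcsec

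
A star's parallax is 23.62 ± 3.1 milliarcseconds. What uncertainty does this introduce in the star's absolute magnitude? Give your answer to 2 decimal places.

σ_M = 0.28 mag

M = m − 5 log₁₀ d + 5 = m + 5 log₁₀ p + 5, so ∂M/∂p = 5/(p ln 10).
σ_M = (5/ln 10) · (σ_p/p) = 2.1715 × 3.1/23.62 = 2.1715 × 0.13124 = 0.28499.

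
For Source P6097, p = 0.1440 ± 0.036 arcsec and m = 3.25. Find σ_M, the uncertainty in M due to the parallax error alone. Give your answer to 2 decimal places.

M = m − 5 log₁₀ d + 5 = m + 5 log₁₀ p + 5, so ∂M/∂p = 5/(p ln 10).
σ_M = (5/ln 10) · (σ_p/p) = 2.1715 × 0.036/0.1440 = 2.1715 × 0.25 = 0.54288.

σ_M = 0.54 mag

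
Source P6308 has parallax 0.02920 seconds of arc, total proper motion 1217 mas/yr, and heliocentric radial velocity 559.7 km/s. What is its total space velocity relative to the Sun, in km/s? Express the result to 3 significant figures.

d = 1/p = 1/0.02920″ = 34.247 pc.
μ = 1217 mas/yr = 1.217 ″/yr.
v_t = 4.740 μ d = 4.740 × 1.217 × 34.247 = 197.56 km/s.
v = √(v_r² + v_t²) = √(559.7² + 197.56²) = √352294 = 593.54 km/s.

594 km/s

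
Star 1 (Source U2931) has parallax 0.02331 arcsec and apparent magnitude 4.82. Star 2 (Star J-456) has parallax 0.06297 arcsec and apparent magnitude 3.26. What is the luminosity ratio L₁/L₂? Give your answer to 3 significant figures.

L₁/L₂ = 1.73

d₁ = 1/p₁ = 1/0.02331″ = 42.9 pc; d₂ = 1/p₂ = 1/0.06297″ = 15.881 pc.
M₁ = m₁ − 5 log₁₀ d₁ + 5 = 4.82 − 8.1623 + 5 = 1.6577.
M₂ = 3.26 − 6.0044 + 5 = 2.2556.
L₁/L₂ = 10^(0.4(M₂ − M₁)) = 10^(0.4 × 0.5979) = 10^0.23916 = 1.7344.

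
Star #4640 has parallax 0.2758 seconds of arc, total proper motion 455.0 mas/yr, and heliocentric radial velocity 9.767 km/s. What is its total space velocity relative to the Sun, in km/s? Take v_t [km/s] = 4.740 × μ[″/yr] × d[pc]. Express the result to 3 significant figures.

d = 1/p = 1/0.2758″ = 3.6258 pc.
μ = 455.0 mas/yr = 0.4550 ″/yr.
v_t = 4.740 μ d = 4.740 × 0.4550 × 3.6258 = 7.8198 km/s.
v = √(v_r² + v_t²) = √(9.767² + 7.8198²) = √156.544 = 12.512 km/s.

12.5 km/s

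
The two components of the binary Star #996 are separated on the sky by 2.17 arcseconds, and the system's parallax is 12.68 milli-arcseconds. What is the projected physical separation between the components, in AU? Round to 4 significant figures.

171.1 AU

d = 1/p = 1/0.01268″ = 78.864 pc.
At distance d (pc), an angle of θ arcsec spans θ·d AU: s = 2.17 × 78.864 = 171.13 AU.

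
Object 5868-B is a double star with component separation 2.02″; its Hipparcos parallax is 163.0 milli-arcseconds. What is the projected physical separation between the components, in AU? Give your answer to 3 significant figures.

d = 1/p = 1/0.1630″ = 6.135 pc.
At distance d (pc), an angle of θ arcsec spans θ·d AU: s = 2.02 × 6.135 = 12.393 AU.

12.4 AU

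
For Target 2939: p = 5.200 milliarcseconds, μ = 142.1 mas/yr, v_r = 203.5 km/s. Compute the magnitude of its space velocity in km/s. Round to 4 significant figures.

d = 1/p = 1/0.005200″ = 192.31 pc.
μ = 142.1 mas/yr = 0.1421 ″/yr.
v_t = 4.740 μ d = 4.740 × 0.1421 × 192.31 = 129.53 km/s.
v = √(v_r² + v_t²) = √(203.5² + 129.53²) = √58190.3 = 241.23 km/s.

241.2 km/s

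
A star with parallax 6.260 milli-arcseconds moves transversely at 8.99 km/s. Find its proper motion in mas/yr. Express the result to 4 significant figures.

d = 1/p = 1/0.006260″ = 159.74 pc.
μ = v_t / (4.74 d) = 8.99 / (4.74 × 159.74) = 8.99 / 757.17 = 0.011873 ″/yr = 11.873 mas/yr.

11.87 mas/yr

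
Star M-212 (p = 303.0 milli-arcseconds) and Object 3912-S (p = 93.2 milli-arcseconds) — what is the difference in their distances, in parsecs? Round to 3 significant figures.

d_A = 1/0.3030″ = 3.3003 pc; d_B = 1/0.09320″ = 10.73 pc.
|d_B − d_A| = |10.73 − 3.3003| = 7.4297 pc.

7.43 pc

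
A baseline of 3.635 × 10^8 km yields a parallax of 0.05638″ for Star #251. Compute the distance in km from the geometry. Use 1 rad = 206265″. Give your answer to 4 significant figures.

1.330 × 10^15 km

θ = 0.05638″ = 0.05638/206265 = 2.7334 × 10^-7 rad.
d = B/θ = (3.635 × 10^8) / (2.7334 × 10^-7) = 1.3298 × 10^15 km.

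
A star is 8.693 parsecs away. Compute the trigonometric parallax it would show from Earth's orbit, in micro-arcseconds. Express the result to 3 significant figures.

115000 μas

p = 1/d = 1/8.693 = 0.11504 arcsec.
= 0.11504 × 10⁶ = 1.1504 × 10^5 μas.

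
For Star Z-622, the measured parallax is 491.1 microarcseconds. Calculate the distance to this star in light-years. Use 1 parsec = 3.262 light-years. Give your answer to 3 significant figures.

p = 491.1 microarcseconds = 0.0004911 arcsec.
d = 1/p = 1/0.0004911 = 2036.2 pc.
In light-years: 2036.2 × 3.262 = 6642.1 ly.

6640 light years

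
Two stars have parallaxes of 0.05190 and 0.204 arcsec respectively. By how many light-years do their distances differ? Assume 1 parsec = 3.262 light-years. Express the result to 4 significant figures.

46.86 ly

d_A = 1/0.05190″ = 19.268 pc; d_B = 1/0.2040″ = 4.902 pc.
|d_B − d_A| = |4.902 − 19.268| = 14.366 pc = 14.366 × 3.262 ly = 46.862 ly.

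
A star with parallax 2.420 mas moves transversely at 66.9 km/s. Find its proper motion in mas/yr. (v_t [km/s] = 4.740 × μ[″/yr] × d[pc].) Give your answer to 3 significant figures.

34.2 mas/yr

d = 1/p = 1/0.002420″ = 413.22 pc.
μ = v_t / (4.74 d) = 66.9 / (4.74 × 413.22) = 66.9 / 1958.7 = 0.034155 ″/yr = 34.155 mas/yr.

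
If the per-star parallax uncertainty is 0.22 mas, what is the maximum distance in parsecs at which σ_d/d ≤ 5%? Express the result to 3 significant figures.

227 pc

σ_d/d = σ_p/p, so the condition is σ_p/p ≤ 0.05, i.e. p ≥ σ_p/0.05.
p_min = 0.22/0.05 = 4.4 mas = 0.0044 arcsec.
d_max = 1/p_min = 1/0.0044 = 227.27 pc.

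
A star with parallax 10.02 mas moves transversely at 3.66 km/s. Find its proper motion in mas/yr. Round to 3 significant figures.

7.74 mas/yr

d = 1/p = 1/0.01002″ = 99.8 pc.
μ = v_t / (4.74 d) = 3.66 / (4.74 × 99.8) = 3.66 / 473.05 = 0.007737 ″/yr = 7.737 mas/yr.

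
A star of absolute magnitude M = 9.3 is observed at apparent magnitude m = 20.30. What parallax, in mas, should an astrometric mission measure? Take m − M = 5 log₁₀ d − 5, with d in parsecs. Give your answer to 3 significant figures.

0.631 mas

m − M = 20.30 − 9.3 = 11.00.
d = 10^((m−M)/5 + 1) = 10^3.200 = 1584.9 pc.
p = 1/d = 1/1584.9 = 0.00063095 arcsec = 0.63095 mas.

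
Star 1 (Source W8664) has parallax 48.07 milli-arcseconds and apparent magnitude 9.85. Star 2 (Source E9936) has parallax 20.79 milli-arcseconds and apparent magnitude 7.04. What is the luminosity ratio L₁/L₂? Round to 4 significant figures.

L₁/L₂ = 0.01406

d₁ = 1/p₁ = 1/0.04807″ = 20.803 pc; d₂ = 1/p₂ = 1/0.02079″ = 48.1 pc.
M₁ = m₁ − 5 log₁₀ d₁ + 5 = 9.85 − 6.5906 + 5 = 8.2594.
M₂ = 7.04 − 8.4107 + 5 = 3.6293.
L₁/L₂ = 10^(0.4(M₂ − M₁)) = 10^(0.4 × (-4.6301)) = 10^(-1.85204) = 0.014059.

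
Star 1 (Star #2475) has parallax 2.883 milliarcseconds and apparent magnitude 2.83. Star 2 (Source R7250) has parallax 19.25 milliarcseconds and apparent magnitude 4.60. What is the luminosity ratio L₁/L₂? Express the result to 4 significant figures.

L₁/L₂ = 227.6

d₁ = 1/p₁ = 1/0.002883″ = 346.86 pc; d₂ = 1/p₂ = 1/0.01925″ = 51.948 pc.
M₁ = m₁ − 5 log₁₀ d₁ + 5 = 2.83 − 12.7008 + 5 = -4.8708.
M₂ = 4.60 − 8.5778 + 5 = 1.0222.
L₁/L₂ = 10^(0.4(M₂ − M₁)) = 10^(0.4 × 5.8930) = 10^2.35720 = 227.61.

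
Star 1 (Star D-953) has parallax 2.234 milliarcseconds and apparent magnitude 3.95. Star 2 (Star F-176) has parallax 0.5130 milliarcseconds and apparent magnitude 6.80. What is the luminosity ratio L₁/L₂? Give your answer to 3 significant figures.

L₁/L₂ = 0.728

d₁ = 1/p₁ = 1/0.002234″ = 447.63 pc; d₂ = 1/p₂ = 1/0.0005130″ = 1949.3 pc.
M₁ = m₁ − 5 log₁₀ d₁ + 5 = 3.95 − 13.2546 + 5 = -4.3046.
M₂ = 6.80 − 16.4494 + 5 = -4.6494.
L₁/L₂ = 10^(0.4(M₂ − M₁)) = 10^(0.4 × (-0.3448)) = 10^(-0.13792) = 0.72791.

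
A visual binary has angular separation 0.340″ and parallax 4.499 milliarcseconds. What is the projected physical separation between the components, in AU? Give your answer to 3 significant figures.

75.6 AU

d = 1/p = 1/0.004499″ = 222.27 pc.
At distance d (pc), an angle of θ arcsec spans θ·d AU: s = 0.340 × 222.27 = 75.572 AU.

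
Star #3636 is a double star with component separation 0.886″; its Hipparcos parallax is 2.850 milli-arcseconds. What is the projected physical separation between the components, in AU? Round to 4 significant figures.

310.9 AU

d = 1/p = 1/0.002850″ = 350.88 pc.
At distance d (pc), an angle of θ arcsec spans θ·d AU: s = 0.886 × 350.88 = 310.88 AU.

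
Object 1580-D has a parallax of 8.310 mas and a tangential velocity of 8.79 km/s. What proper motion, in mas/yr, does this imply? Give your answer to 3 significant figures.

15.4 mas/yr

d = 1/p = 1/0.008310″ = 120.34 pc.
μ = v_t / (4.74 d) = 8.79 / (4.74 × 120.34) = 8.79 / 570.41 = 0.01541 ″/yr = 15.41 mas/yr.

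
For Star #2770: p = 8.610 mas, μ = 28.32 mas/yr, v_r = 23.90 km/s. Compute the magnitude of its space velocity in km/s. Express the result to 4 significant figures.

d = 1/p = 1/0.008610″ = 116.14 pc.
μ = 28.32 mas/yr = 0.02832 ″/yr.
v_t = 4.740 μ d = 4.740 × 0.02832 × 116.14 = 15.59 km/s.
v = √(v_r² + v_t²) = √(23.90² + 15.59²) = √814.258 = 28.535 km/s.

28.54 km/s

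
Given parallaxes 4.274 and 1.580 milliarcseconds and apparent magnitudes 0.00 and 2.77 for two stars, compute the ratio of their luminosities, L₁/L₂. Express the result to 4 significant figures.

L₁/L₂ = 1.752

d₁ = 1/p₁ = 1/0.004274″ = 233.97 pc; d₂ = 1/p₂ = 1/0.001580″ = 632.91 pc.
M₁ = m₁ − 5 log₁₀ d₁ + 5 = 0.00 − 11.8458 + 5 = -6.8458.
M₂ = 2.77 − 14.0067 + 5 = -6.2367.
L₁/L₂ = 10^(0.4(M₂ − M₁)) = 10^(0.4 × 0.6091) = 10^0.24364 = 1.7524.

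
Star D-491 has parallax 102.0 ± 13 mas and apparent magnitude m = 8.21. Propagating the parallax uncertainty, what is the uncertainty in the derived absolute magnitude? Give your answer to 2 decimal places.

σ_M = 0.28 mag

M = m − 5 log₁₀ d + 5 = m + 5 log₁₀ p + 5, so ∂M/∂p = 5/(p ln 10).
σ_M = (5/ln 10) · (σ_p/p) = 2.1715 × 13/102.0 = 2.1715 × 0.12745 = 0.27676.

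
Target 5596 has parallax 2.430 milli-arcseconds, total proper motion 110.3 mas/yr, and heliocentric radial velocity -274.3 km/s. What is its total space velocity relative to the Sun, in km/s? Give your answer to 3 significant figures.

349 km/s

d = 1/p = 1/0.002430″ = 411.52 pc.
μ = 110.3 mas/yr = 0.1103 ″/yr.
v_t = 4.740 μ d = 4.740 × 0.1103 × 411.52 = 215.15 km/s.
v = √(v_r² + v_t²) = √((-274.3)² + 215.15²) = √121530 = 348.61 km/s.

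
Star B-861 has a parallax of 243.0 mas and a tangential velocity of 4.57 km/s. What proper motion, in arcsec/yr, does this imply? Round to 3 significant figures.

0.234 arcsec/yr

d = 1/p = 1/0.2430″ = 4.1152 pc.
μ = v_t / (4.74 d) = 4.57 / (4.74 × 4.1152) = 4.57 / 19.506 = 0.23429 ″/yr.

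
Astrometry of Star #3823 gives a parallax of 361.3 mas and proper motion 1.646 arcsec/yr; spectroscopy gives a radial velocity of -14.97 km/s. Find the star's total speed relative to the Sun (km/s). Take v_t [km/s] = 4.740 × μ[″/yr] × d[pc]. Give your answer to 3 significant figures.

26.3 km/s

d = 1/p = 1/0.3613″ = 2.7678 pc.
v_t = 4.740 μ d = 4.740 × 1.646 × 2.7678 = 21.594 km/s.
v = √(v_r² + v_t²) = √((-14.97)² + 21.594²) = √690.402 = 26.276 km/s.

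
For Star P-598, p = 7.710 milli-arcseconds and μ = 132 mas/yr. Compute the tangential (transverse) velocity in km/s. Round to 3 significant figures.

81.2 km/s

d = 1/p = 1/0.007710″ = 129.7 pc.
μ = 132 mas/yr = 0.132 ″/yr.
v_t = 4.74 × μ × d = 4.74 × 0.132 × 129.7 = 81.151 km/s.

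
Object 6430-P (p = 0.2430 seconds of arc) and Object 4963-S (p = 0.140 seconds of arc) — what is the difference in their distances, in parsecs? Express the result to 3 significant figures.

d_A = 1/0.2430″ = 4.1152 pc; d_B = 1/0.1400″ = 7.1429 pc.
|d_B − d_A| = |7.1429 − 4.1152| = 3.0277 pc.

3.03 pc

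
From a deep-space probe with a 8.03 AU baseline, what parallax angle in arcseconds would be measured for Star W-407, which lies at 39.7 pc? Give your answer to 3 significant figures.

p (arcsec) = B (AU) / d (pc).
p = 8.03 / 39.7 = 0.20227 arcsec.

0.202 arcsec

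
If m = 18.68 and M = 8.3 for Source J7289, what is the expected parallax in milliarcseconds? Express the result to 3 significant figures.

0.839 mas

m − M = 18.68 − 8.3 = 10.38.
d = 10^((m−M)/5 + 1) = 10^3.076 = 1191.2 pc.
p = 1/d = 1/1191.2 = 0.00083949 arcsec = 0.83949 mas.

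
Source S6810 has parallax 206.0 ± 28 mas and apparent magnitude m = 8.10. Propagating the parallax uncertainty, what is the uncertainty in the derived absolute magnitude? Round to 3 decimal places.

M = m − 5 log₁₀ d + 5 = m + 5 log₁₀ p + 5, so ∂M/∂p = 5/(p ln 10).
σ_M = (5/ln 10) · (σ_p/p) = 2.1715 × 28/206.0 = 2.1715 × 0.13592 = 0.29515.

σ_M = 0.295 mag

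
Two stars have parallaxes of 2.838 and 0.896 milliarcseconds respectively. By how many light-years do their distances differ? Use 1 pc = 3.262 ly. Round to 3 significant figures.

d_A = 1/0.002838″ = 352.36 pc; d_B = 1/0.0008960″ = 1116.1 pc.
|d_B − d_A| = |1116.1 − 352.36| = 763.74 pc = 763.74 × 3.262 ly = 2491.3 ly.

2490 ly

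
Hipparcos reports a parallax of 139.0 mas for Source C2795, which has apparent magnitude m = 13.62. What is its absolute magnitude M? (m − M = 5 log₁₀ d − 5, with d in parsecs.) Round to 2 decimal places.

M = 14.34

d = 1/p = 1/0.1390″ = 7.1942 pc.
m − M = 5 log₁₀(7.1942) − 5 = 4.2849 − 5 = -0.7151.
M = m − (m − M) = 13.62 − (-0.7151) = 14.34.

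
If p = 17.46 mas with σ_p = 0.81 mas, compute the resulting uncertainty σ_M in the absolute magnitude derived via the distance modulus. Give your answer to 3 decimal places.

M = m − 5 log₁₀ d + 5 = m + 5 log₁₀ p + 5, so ∂M/∂p = 5/(p ln 10).
σ_M = (5/ln 10) · (σ_p/p) = 2.1715 × 0.81/17.46 = 2.1715 × 0.046392 = 0.10074.

σ_M = 0.101 mag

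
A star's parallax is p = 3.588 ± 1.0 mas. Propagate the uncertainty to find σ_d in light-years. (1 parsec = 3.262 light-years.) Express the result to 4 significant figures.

253.4 ly

d = 1/p, so σ_d = σ_p / p².
σ_d = 0.00100 / (0.003588)² = 0.00100 / 0.000012874 = 77.676 pc = 77.676 × 3.262 ly = 253.38 ly.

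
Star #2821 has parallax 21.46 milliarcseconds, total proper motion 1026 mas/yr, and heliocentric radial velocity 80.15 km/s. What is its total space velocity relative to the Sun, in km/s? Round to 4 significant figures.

240.4 km/s

d = 1/p = 1/0.02146″ = 46.598 pc.
μ = 1026 mas/yr = 1.026 ″/yr.
v_t = 4.740 μ d = 4.740 × 1.026 × 46.598 = 226.62 km/s.
v = √(v_r² + v_t²) = √(80.15² + 226.62²) = √57780.6 = 240.38 km/s.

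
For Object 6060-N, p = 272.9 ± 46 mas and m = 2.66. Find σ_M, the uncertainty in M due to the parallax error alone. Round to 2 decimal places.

M = m − 5 log₁₀ d + 5 = m + 5 log₁₀ p + 5, so ∂M/∂p = 5/(p ln 10).
σ_M = (5/ln 10) · (σ_p/p) = 2.1715 × 46/272.9 = 2.1715 × 0.16856 = 0.36603.

σ_M = 0.37 mag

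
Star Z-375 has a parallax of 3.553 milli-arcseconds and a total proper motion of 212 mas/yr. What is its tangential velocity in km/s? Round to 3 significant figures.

d = 1/p = 1/0.003553″ = 281.45 pc.
μ = 212 mas/yr = 0.212 ″/yr.
v_t = 4.74 × μ × d = 4.74 × 0.212 × 281.45 = 282.82 km/s.

283 km/s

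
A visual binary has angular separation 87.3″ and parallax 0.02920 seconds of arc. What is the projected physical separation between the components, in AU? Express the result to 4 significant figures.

2990 AU

d = 1/p = 1/0.02920″ = 34.247 pc.
At distance d (pc), an angle of θ arcsec spans θ·d AU: s = 87.3 × 34.247 = 2989.8 AU.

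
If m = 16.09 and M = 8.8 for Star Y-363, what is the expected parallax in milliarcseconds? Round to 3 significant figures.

m − M = 16.09 − 8.8 = 7.29.
d = 10^((m−M)/5 + 1) = 10^2.458 = 287.08 pc.
p = 1/d = 1/287.08 = 0.0034833 arcsec = 3.4833 mas.

3.48 mas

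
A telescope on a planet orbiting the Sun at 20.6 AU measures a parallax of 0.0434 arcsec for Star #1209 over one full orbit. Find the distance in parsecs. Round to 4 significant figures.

474.7 pc

With baseline B (in AU) and parallax p (in arcsec), d = B/p parsecs.
d = 20.6 / 0.0434 = 474.65 pc.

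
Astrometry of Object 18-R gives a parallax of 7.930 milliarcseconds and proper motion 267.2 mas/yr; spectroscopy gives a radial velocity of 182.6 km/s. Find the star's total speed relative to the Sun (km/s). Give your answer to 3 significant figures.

d = 1/p = 1/0.007930″ = 126.1 pc.
μ = 267.2 mas/yr = 0.2672 ″/yr.
v_t = 4.740 μ d = 4.740 × 0.2672 × 126.1 = 159.71 km/s.
v = √(v_r² + v_t²) = √(182.6² + 159.71²) = √58850 = 242.59 km/s.

243 km/s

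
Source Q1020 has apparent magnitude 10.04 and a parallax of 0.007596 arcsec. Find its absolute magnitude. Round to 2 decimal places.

M = 4.44

d = 1/p = 1/0.007596″ = 131.65 pc.
m − M = 5 log₁₀(131.65) − 5 = 10.5971 − 5 = 5.5971.
M = m − (m − M) = 10.04 − 5.5971 = 4.44.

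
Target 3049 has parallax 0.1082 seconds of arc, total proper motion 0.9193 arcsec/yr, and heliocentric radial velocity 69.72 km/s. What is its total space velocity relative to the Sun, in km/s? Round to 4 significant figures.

d = 1/p = 1/0.1082″ = 9.2421 pc.
v_t = 4.740 μ d = 4.740 × 0.9193 × 9.2421 = 40.272 km/s.
v = √(v_r² + v_t²) = √(69.72² + 40.272²) = √6482.71 = 80.515 km/s.

80.52 km/s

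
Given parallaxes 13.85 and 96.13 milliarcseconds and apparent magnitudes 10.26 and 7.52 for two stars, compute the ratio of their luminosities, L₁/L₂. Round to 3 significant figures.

d₁ = 1/p₁ = 1/0.01385″ = 72.202 pc; d₂ = 1/p₂ = 1/0.09613″ = 10.403 pc.
M₁ = m₁ − 5 log₁₀ d₁ + 5 = 10.26 − 9.2927 + 5 = 5.9673.
M₂ = 7.52 − 5.0858 + 5 = 7.4342.
L₁/L₂ = 10^(0.4(M₂ − M₁)) = 10^(0.4 × 1.4669) = 10^0.58676 = 3.8615.

L₁/L₂ = 3.86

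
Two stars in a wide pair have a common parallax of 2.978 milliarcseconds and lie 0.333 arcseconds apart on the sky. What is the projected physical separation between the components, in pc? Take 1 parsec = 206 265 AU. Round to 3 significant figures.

0.000542 pc

d = 1/p = 1/0.002978″ = 335.8 pc.
At distance d (pc), an angle of θ arcsec spans θ·d AU: s = 0.333 × 335.8 = 111.82 AU.
= 111.82 / 206265 = 0.00054212 pc.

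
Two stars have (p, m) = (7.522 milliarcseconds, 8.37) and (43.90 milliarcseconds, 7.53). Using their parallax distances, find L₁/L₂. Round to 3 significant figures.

d₁ = 1/p₁ = 1/0.007522″ = 132.94 pc; d₂ = 1/p₂ = 1/0.04390″ = 22.779 pc.
M₁ = m₁ − 5 log₁₀ d₁ + 5 = 8.37 − 10.6183 + 5 = 2.7517.
M₂ = 7.53 − 6.7877 + 5 = 5.7423.
L₁/L₂ = 10^(0.4(M₂ − M₁)) = 10^(0.4 × 2.9906) = 10^1.19624 = 15.712.

L₁/L₂ = 15.7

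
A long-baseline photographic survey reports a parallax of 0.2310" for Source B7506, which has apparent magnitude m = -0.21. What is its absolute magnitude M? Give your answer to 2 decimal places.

d = 1/p = 1/0.2310″ = 4.329 pc.
m − M = 5 log₁₀(4.329) − 5 = 3.1819 − 5 = -1.8181.
M = m − (m − M) = -0.21 − (-1.8181) = 1.61.

M = 1.61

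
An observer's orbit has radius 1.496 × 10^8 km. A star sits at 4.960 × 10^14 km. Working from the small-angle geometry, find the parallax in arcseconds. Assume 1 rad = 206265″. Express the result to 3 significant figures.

θ ≈ B/d = (1.496 × 10^8) / (4.960 × 10^14) = 3.0161 × 10^-7 rad.
In arcseconds: 3.0161 × 10^-7 × 206265 = 0.062212″.

0.0622 arcsec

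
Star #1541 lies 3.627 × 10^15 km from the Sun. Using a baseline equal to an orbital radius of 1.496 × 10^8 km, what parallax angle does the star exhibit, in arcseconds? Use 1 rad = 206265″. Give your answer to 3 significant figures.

0.00851 arcsec

θ ≈ B/d = (1.496 × 10^8) / (3.627 × 10^15) = 4.1246 × 10^-8 rad.
In arcseconds: 4.1246 × 10^-8 × 206265 = 0.0085076″.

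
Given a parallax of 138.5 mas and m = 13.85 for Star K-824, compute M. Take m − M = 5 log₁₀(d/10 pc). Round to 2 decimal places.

M = 14.56

d = 1/p = 1/0.1385″ = 7.2202 pc.
m − M = 5 log₁₀(7.2202) − 5 = 4.2927 − 5 = -0.7073.
M = m − (m − M) = 13.85 − (-0.7073) = 14.56.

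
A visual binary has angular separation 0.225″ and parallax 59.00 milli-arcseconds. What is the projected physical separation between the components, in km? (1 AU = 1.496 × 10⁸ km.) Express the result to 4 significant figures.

5.705 × 10^8 km

d = 1/p = 1/0.05900″ = 16.949 pc.
At distance d (pc), an angle of θ arcsec spans θ·d AU: s = 0.225 × 16.949 = 3.8135 AU.
= 3.8135 × 1.496 × 10⁸ km = 5.7050 × 10^8 km.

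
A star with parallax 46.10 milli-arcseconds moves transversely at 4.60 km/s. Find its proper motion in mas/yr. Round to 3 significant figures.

44.7 mas/yr

d = 1/p = 1/0.04610″ = 21.692 pc.
μ = v_t / (4.74 d) = 4.60 / (4.74 × 21.692) = 4.60 / 102.82 = 0.044738 ″/yr = 44.738 mas/yr.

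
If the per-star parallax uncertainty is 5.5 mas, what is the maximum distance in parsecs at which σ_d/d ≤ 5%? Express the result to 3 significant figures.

9.09 pc

σ_d/d = σ_p/p, so the condition is σ_p/p ≤ 0.05, i.e. p ≥ σ_p/0.05.
p_min = 5.5/0.05 = 110 mas = 0.11 arcsec.
d_max = 1/p_min = 1/0.11 = 9.0909 pc.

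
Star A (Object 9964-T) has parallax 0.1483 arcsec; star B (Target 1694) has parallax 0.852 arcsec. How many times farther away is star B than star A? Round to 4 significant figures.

Since d = 1/p, d_B/d_A = p_A/p_B.
= 0.1483 / 0.852 = 0.17406.

0.1741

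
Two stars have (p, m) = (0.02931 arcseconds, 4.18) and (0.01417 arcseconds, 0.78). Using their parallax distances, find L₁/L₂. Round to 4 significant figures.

d₁ = 1/p₁ = 1/0.02931″ = 34.118 pc; d₂ = 1/p₂ = 1/0.01417″ = 70.572 pc.
M₁ = m₁ − 5 log₁₀ d₁ + 5 = 4.18 − 7.6649 + 5 = 1.5151.
M₂ = 0.78 − 9.2432 + 5 = -3.4632.
L₁/L₂ = 10^(0.4(M₂ − M₁)) = 10^(0.4 × (-4.9783)) = 10^(-1.99132) = 0.010202.

L₁/L₂ = 0.01020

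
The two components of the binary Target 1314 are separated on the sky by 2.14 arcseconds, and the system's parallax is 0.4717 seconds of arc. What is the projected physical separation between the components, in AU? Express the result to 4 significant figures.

d = 1/p = 1/0.4717″ = 2.12 pc.
At distance d (pc), an angle of θ arcsec spans θ·d AU: s = 2.14 × 2.12 = 4.5368 AU.

4.537 AU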